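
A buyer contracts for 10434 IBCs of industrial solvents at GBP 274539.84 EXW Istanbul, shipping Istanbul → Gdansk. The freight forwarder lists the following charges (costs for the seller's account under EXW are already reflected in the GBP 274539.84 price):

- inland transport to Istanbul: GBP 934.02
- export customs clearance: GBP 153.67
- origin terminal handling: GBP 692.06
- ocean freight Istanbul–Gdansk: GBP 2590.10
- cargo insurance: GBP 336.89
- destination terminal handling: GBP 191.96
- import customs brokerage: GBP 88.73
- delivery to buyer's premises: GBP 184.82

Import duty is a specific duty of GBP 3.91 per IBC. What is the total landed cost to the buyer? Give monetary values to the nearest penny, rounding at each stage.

EXW: the seller makes goods available at their premises; the buyer bears all onward costs.
CIF value = EXW price + inland to port + export clearance + origin terminal + freight + insurance = 274539.84 + 934.02 + 153.67 + 692.06 + 2590.10 + 336.89 = 279246.58
Import duty = 10434 × 3.91 = 40796.94
Buyer bears: inland to port 934.02 + export clearance 153.67 + origin terminal 692.06 + freight 2590.10 + insurance 336.89 + destination terminal 191.96 + brokerage 88.73 + delivery 184.82 + duty 40796.94 = 45969.19
Landed cost = invoice 274539.84 + 45969.19 = 320509.03

Total landed cost: GBP 320509.03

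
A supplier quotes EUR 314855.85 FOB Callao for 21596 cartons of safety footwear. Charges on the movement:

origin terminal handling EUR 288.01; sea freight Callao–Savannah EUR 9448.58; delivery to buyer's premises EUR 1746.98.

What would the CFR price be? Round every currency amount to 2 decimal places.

Not relevant to the conversion: origin terminal — on the seller under both FOB and CFR; already in the FOB price and stays in the CFR price. delivery — on the buyer under both terms; not part of either seller's price.
From FOB to CFR, the seller additionally bears: freight.
CFR price = 314855.85 + 9448.58 = 324304.43

CFR price: EUR 324304.43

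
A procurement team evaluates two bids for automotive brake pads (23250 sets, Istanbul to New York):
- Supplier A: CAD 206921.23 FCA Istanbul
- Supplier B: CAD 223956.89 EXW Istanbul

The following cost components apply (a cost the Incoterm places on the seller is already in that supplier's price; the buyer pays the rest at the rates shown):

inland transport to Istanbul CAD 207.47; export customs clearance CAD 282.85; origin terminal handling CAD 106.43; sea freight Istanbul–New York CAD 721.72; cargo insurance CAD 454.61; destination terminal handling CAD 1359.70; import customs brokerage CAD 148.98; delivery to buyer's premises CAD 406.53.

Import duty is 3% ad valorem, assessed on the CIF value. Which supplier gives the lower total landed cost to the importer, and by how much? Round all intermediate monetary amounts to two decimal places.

Supplier A is cheaper by CAD 18051.76

Supplier A (FCA):
CIF value = FCA price + origin terminal + freight + insurance = 206921.23 + 106.43 + 721.72 + 454.61 = 208203.99
Import duty = 208203.99 × 3% = 6246.12
Buyer bears (A): 106.43 + 721.72 + 454.61 + 1359.70 + 148.98 + 406.53 = 3197.97
Landed cost (A) = invoice 206921.23 + 3197.97 + duty 6246.12 = 216365.32
Supplier B (EXW):
CIF value = EXW price + inland to port + export clearance + origin terminal + freight + insurance = 223956.89 + 207.47 + 282.85 + 106.43 + 721.72 + 454.61 = 225729.97
Import duty = 225729.97 × 3% = 6771.90
Buyer bears (B): 207.47 + 282.85 + 106.43 + 721.72 + 454.61 + 1359.70 + 148.98 + 406.53 = 3688.29
Landed cost (B) = invoice 223956.89 + 3688.29 + duty 6771.90 = 234417.08
Difference = |216365.32 − 234417.08| = 18051.76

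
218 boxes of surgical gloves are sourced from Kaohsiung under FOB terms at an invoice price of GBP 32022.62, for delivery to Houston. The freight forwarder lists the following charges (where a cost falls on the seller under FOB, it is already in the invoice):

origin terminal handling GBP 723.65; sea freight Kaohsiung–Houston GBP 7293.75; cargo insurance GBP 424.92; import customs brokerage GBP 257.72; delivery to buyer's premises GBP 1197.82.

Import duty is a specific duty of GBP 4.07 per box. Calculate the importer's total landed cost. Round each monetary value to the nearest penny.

Total landed cost: GBP 42084.09

FOB: the seller bears costs until goods are on board at the origin port; the buyer bears freight, insurance and all costs thereafter.
Already in the invoice (seller's account under FOB): origin terminal — exclude.
CIF value = FOB price + freight + insurance = 32022.62 + 7293.75 + 424.92 = 39741.29
Import duty = 218 × 4.07 = 887.26
Buyer bears: freight 7293.75 + insurance 424.92 + brokerage 257.72 + delivery 1197.82 + duty 887.26 = 10061.47
Landed cost = invoice 32022.62 + 10061.47 = 42084.09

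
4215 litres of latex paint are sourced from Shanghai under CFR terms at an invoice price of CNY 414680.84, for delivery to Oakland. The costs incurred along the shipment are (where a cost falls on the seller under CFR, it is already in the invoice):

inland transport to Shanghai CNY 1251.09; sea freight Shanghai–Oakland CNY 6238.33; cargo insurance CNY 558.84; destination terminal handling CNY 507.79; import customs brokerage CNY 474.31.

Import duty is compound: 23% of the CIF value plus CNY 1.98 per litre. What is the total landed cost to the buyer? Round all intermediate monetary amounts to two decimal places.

CFR: the seller pays costs through ocean freight to the destination port, but not insurance.
Already in the invoice (seller's account under CFR): inland to port, freight — exclude.
CIF value = CFR price + insurance = 414680.84 + 558.84 = 415239.68
Ad valorem component: 415239.68 × 23% = 95505.13
Specific component: 4215 × 1.98 = 8345.70
Import duty = 95505.13 + 8345.70 = 103850.83
Buyer bears: insurance 558.84 + destination terminal 507.79 + brokerage 474.31 + duty 103850.83 = 105391.77
Landed cost = invoice 414680.84 + 105391.77 = 520072.61

Total landed cost: CNY 520072.61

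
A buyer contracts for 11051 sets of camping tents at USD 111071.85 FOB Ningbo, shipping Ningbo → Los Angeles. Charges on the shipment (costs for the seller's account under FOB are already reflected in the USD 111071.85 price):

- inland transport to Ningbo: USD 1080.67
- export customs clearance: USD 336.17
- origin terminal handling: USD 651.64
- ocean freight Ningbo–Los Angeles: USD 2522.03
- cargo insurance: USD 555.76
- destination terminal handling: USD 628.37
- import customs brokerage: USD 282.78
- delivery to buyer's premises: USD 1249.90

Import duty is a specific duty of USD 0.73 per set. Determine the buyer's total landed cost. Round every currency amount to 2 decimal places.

FOB: the seller bears costs until goods are on board at the origin port; the buyer bears freight, insurance and all costs thereafter.
Already in the invoice (seller's account under FOB): inland to port, export clearance, origin terminal — exclude.
CIF value = FOB price + freight + insurance = 111071.85 + 2522.03 + 555.76 = 114149.64
Import duty = 11051 × 0.73 = 8067.23
Buyer bears: freight 2522.03 + insurance 555.76 + destination terminal 628.37 + brokerage 282.78 + delivery 1249.90 + duty 8067.23 = 13306.07
Landed cost = invoice 111071.85 + 13306.07 = 124377.92

Total landed cost: USD 124377.92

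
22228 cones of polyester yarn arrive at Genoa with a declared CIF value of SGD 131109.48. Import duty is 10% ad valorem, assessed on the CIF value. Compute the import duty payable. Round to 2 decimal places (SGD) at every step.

Import duty = 131109.48 × 10% = 13110.95

Import duty: SGD 13110.95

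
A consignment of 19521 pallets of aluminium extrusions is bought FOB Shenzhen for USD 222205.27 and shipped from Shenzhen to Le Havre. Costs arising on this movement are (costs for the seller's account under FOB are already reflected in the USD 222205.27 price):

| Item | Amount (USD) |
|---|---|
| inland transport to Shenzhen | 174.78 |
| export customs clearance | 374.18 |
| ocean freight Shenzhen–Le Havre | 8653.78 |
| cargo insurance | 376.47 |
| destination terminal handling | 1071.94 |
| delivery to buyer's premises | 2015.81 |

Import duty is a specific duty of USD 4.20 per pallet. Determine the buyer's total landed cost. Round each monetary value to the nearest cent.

FOB: the seller bears costs until goods are on board at the origin port; the buyer bears freight, insurance and all costs thereafter.
Already in the invoice (seller's account under FOB): inland to port, export clearance — exclude.
CIF value = FOB price + freight + insurance = 222205.27 + 8653.78 + 376.47 = 231235.52
Import duty = 19521 × 4.20 = 81988.20
Buyer bears: freight 8653.78 + insurance 376.47 + destination terminal 1071.94 + delivery 2015.81 + duty 81988.20 = 94106.20
Landed cost = invoice 222205.27 + 94106.20 = 316311.47

Total landed cost: USD 316311.47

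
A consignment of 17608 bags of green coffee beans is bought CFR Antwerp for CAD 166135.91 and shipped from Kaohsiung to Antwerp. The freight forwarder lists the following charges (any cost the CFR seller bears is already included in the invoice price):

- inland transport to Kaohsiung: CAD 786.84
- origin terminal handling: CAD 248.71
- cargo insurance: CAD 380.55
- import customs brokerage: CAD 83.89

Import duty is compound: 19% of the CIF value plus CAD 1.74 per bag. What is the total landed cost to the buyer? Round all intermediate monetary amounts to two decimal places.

Total landed cost: CAD 228876.40

CFR: the seller pays costs through ocean freight to the destination port, but not insurance.
Already in the invoice (seller's account under CFR): inland to port, origin terminal — exclude.
CIF value = CFR price + insurance = 166135.91 + 380.55 = 166516.46
Ad valorem component: 166516.46 × 19% = 31638.13
Specific component: 17608 × 1.74 = 30637.92
Import duty = 31638.13 + 30637.92 = 62276.05
Buyer bears: insurance 380.55 + brokerage 83.89 + duty 62276.05 = 62740.49
Landed cost = invoice 166135.91 + 62740.49 = 228876.40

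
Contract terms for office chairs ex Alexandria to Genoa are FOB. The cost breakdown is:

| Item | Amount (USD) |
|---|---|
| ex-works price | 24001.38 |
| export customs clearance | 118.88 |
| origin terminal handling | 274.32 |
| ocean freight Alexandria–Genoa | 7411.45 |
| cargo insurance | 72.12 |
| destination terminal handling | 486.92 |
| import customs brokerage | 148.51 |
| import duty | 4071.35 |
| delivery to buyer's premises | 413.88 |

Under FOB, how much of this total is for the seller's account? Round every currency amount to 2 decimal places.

FOB: the seller bears costs until goods are on board at the origin port; the buyer bears freight, insurance and all costs thereafter.
Seller's account: goods 24001.38 + export clearance 118.88 + origin terminal 274.32 = 24394.58
Buyer's account: freight 7411.45 + insurance 72.12 + destination terminal 486.92 + brokerage 148.51 + duty 4071.35 + delivery 413.88 = 12604.23

Seller's account: USD 24394.58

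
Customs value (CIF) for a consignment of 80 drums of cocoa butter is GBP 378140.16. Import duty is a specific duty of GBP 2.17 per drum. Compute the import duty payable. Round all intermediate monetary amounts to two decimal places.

Import duty = 80 × 2.17 = 173.60

Import duty: GBP 173.60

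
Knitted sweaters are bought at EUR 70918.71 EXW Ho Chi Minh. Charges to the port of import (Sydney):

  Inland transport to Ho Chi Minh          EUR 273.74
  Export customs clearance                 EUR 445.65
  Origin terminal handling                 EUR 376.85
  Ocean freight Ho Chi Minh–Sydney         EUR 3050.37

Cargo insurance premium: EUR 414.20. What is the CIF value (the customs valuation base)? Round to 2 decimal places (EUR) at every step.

CIF = EXW price + pre-shipment costs + freight + insurance
CIF = 70918.71 + 273.74 + 445.65 + 376.85 + 3050.37 + 414.20 = 75479.52

CIF value: EUR 75479.52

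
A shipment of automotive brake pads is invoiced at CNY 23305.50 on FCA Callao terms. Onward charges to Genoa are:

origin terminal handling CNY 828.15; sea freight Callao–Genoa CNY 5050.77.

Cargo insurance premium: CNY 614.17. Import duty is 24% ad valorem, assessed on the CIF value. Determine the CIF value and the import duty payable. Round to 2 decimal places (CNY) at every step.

CIF = FCA price + pre-shipment costs + freight + insurance
CIF = 23305.50 + 828.15 + 5050.77 + 614.17 = 29798.59
Import duty = 29798.59 × 24% = 7151.66

CIF value: CNY 29798.59; import duty: CNY 7151.66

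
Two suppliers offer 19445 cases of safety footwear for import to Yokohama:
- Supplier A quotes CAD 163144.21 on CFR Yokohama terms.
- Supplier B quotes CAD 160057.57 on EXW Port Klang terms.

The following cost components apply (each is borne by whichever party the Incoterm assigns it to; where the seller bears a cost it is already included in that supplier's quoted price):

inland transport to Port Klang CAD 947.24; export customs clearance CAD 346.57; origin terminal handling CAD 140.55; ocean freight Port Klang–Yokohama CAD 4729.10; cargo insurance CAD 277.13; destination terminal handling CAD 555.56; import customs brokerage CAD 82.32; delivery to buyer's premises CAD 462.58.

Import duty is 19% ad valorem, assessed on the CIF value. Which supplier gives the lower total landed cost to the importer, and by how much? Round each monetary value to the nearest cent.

Supplier A (CFR):
CIF value = CFR price + insurance = 163144.21 + 277.13 = 163421.34
Import duty = 163421.34 × 19% = 31050.05
Buyer bears (A): 277.13 + 555.56 + 82.32 + 462.58 = 1377.59
Landed cost (A) = invoice 163144.21 + 1377.59 + duty 31050.05 = 195571.85
Supplier B (EXW):
CIF value = EXW price + inland to port + export clearance + origin terminal + freight + insurance = 160057.57 + 947.24 + 346.57 + 140.55 + 4729.10 + 277.13 = 166498.16
Import duty = 166498.16 × 19% = 31634.65
Buyer bears (B): 947.24 + 346.57 + 140.55 + 4729.10 + 277.13 + 555.56 + 82.32 + 462.58 = 7541.05
Landed cost (B) = invoice 160057.57 + 7541.05 + duty 31634.65 = 199233.27
Difference = |195571.85 − 199233.27| = 3661.42

Supplier A is cheaper by CAD 3661.42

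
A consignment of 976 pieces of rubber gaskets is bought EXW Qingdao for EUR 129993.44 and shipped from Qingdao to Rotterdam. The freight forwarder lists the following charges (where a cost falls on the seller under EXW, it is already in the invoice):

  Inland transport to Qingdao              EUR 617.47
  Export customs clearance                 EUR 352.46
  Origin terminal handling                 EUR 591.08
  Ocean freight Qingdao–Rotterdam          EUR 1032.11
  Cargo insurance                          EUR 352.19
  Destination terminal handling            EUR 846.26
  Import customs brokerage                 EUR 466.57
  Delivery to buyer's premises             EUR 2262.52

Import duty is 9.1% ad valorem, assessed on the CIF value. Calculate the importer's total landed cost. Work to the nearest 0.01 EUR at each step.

Total landed cost: EUR 148611.53

EXW: the seller makes goods available at their premises; the buyer bears all onward costs.
CIF value = EXW price + inland to port + export clearance + origin terminal + freight + insurance = 129993.44 + 617.47 + 352.46 + 591.08 + 1032.11 + 352.19 = 132938.75
Import duty = 132938.75 × 9.1% = 12097.43
Buyer bears: inland to port 617.47 + export clearance 352.46 + origin terminal 591.08 + freight 1032.11 + insurance 352.19 + destination terminal 846.26 + brokerage 466.57 + delivery 2262.52 + duty 12097.43 = 18618.09
Landed cost = invoice 129993.44 + 18618.09 = 148611.53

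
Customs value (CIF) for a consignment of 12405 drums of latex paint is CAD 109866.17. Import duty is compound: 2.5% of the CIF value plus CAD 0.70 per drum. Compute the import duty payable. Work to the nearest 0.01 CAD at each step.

Ad valorem component: 109866.17 × 2.5% = 2746.65
Specific component: 12405 × 0.70 = 8683.50
Import duty = 2746.65 + 8683.50 = 11430.15

Import duty: CAD 11430.15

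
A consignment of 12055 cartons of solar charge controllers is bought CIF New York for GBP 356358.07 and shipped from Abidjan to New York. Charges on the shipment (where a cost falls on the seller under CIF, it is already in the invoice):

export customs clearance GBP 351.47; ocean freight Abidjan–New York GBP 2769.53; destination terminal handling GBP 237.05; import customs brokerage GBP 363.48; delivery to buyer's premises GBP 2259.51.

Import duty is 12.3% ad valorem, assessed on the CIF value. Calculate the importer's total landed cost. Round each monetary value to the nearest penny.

CIF: the seller pays costs through ocean freight and marine insurance to the destination port.
Already in the invoice (seller's account under CIF): export clearance, freight — exclude.
The CIF price already equals the CIF value: 356358.07
Import duty = 356358.07 × 12.3% = 43832.04
Buyer bears: destination terminal 237.05 + brokerage 363.48 + delivery 2259.51 + duty 43832.04 = 46692.08
Landed cost = invoice 356358.07 + 46692.08 = 403050.15

Total landed cost: GBP 403050.15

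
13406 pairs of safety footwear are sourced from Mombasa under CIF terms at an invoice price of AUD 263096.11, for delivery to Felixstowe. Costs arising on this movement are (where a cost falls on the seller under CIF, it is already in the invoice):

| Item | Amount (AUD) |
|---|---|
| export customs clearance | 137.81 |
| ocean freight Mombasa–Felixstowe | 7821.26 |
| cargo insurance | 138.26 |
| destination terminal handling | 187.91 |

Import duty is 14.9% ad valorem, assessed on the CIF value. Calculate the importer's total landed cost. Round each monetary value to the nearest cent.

Total landed cost: AUD 302485.34

CIF: the seller pays costs through ocean freight and marine insurance to the destination port.
Already in the invoice (seller's account under CIF): export clearance, freight, insurance — exclude.
The CIF price already equals the CIF value: 263096.11
Import duty = 263096.11 × 14.9% = 39201.32
Buyer bears: destination terminal 187.91 + duty 39201.32 = 39389.23
Landed cost = invoice 263096.11 + 39389.23 = 302485.34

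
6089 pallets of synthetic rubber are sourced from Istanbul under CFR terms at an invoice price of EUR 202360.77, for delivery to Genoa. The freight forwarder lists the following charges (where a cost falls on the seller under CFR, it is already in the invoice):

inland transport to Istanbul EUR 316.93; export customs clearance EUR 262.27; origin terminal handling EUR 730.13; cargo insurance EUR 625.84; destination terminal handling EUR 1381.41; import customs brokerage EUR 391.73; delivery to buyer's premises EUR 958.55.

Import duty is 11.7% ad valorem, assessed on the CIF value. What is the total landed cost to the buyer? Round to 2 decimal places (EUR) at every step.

Total landed cost: EUR 229467.73

CFR: the seller pays costs through ocean freight to the destination port, but not insurance.
Already in the invoice (seller's account under CFR): inland to port, export clearance, origin terminal — exclude.
CIF value = CFR price + insurance = 202360.77 + 625.84 = 202986.61
Import duty = 202986.61 × 11.7% = 23749.43
Buyer bears: insurance 625.84 + destination terminal 1381.41 + brokerage 391.73 + delivery 958.55 + duty 23749.43 = 27106.96
Landed cost = invoice 202360.77 + 27106.96 = 229467.73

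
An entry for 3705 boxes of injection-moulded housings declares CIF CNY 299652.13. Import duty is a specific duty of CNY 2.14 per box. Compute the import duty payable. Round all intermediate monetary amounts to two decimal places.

Import duty = 3705 × 2.14 = 7928.70

Import duty: CNY 7928.70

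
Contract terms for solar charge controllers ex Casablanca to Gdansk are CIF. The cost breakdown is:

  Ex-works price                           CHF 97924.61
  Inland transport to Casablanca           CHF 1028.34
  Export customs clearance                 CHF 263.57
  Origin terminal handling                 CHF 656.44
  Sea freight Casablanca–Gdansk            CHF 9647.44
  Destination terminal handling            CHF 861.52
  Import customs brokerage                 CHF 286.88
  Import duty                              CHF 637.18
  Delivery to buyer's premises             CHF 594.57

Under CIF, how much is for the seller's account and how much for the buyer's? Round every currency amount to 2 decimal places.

Seller: CHF 109520.40; buyer: CHF 2380.15

CIF: the seller pays costs through ocean freight and marine insurance to the destination port.
Seller's account: goods 97924.61 + inland to port 1028.34 + export clearance 263.57 + origin terminal 656.44 + freight 9647.44 = 109520.40
Buyer's account: destination terminal 861.52 + brokerage 286.88 + duty 637.18 + delivery 594.57 = 2380.15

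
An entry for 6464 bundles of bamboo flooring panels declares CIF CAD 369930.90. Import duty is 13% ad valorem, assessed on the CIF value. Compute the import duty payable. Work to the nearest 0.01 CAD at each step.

Import duty = 369930.90 × 13% = 48091.02

Import duty: CAD 48091.02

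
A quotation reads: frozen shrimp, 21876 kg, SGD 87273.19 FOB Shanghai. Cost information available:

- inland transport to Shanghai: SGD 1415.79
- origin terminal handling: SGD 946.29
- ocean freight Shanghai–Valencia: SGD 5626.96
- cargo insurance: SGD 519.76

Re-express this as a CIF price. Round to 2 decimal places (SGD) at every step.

CIF price: SGD 93419.91

Not relevant to the conversion: inland to port, origin terminal — on the seller under both FOB and CIF; already in the FOB price and stays in the CIF price.
From FOB to CIF, the seller additionally bears: freight, insurance.
CIF price = 87273.19 + 5626.96 + 519.76 = 93419.91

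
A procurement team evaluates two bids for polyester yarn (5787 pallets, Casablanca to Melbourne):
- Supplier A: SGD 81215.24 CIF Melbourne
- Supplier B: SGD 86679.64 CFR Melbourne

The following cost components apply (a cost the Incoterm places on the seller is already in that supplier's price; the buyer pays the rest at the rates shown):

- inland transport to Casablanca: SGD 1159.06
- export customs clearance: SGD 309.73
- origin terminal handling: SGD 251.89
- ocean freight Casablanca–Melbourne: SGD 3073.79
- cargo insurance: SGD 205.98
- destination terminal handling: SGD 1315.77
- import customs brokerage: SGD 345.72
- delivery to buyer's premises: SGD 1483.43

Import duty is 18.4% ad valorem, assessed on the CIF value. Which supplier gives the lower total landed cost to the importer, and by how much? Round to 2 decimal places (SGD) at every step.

Supplier A (CIF):
The CIF price already equals the CIF value: 81215.24
Import duty = 81215.24 × 18.4% = 14943.60
Buyer bears (A): 1315.77 + 345.72 + 1483.43 = 3144.92
Landed cost (A) = invoice 81215.24 + 3144.92 + duty 14943.60 = 99303.76
Supplier B (CFR):
CIF value = CFR price + insurance = 86679.64 + 205.98 = 86885.62
Import duty = 86885.62 × 18.4% = 15986.95
Buyer bears (B): 205.98 + 1315.77 + 345.72 + 1483.43 = 3350.90
Landed cost (B) = invoice 86679.64 + 3350.90 + duty 15986.95 = 106017.49
Difference = |99303.76 − 106017.49| = 6713.73

Supplier A is cheaper by SGD 6713.73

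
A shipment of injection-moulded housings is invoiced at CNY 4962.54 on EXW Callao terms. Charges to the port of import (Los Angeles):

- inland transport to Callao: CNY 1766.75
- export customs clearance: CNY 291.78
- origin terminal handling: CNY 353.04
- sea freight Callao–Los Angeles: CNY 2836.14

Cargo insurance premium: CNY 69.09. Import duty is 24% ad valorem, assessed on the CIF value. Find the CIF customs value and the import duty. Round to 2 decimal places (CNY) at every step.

CIF = EXW price + pre-shipment costs + freight + insurance
CIF = 4962.54 + 1766.75 + 291.78 + 353.04 + 2836.14 + 69.09 = 10279.34
Import duty = 10279.34 × 24% = 2467.04

CIF value: CNY 10279.34; import duty: CNY 2467.04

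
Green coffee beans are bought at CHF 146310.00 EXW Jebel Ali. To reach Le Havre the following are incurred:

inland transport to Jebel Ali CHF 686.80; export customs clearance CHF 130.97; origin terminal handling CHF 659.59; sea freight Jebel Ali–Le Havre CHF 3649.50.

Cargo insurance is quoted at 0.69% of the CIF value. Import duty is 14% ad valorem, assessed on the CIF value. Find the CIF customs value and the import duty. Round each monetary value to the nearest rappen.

CIF value: CHF 152489.03; import duty: CHF 21348.46

Let C be the CIF value. C = EXW price + pre-shipment costs + freight + 0.69% × C
C − 0.69% × C = 146310.00 + 686.80 + 130.97 + 659.59 + 3649.50
0.9931 × C = 151436.86
C = 151436.86 / 0.9931 = 152489.03
Insurance premium = 0.69% × 152489.03 = 1052.17
Import duty = 152489.03 × 14% = 21348.46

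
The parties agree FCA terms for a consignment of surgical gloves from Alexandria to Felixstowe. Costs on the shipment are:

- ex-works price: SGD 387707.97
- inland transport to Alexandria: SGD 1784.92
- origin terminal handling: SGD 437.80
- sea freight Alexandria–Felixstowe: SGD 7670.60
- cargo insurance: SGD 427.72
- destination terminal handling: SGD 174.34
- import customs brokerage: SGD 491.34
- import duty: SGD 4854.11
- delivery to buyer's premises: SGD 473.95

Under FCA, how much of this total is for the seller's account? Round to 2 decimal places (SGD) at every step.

FCA: the seller delivers export-cleared goods to the carrier; the buyer bears costs from that point.
Seller's account: goods 387707.97 + inland to port 1784.92 = 389492.89
Buyer's account: origin terminal 437.80 + freight 7670.60 + insurance 427.72 + destination terminal 174.34 + brokerage 491.34 + duty 4854.11 + delivery 473.95 = 14529.86

Seller's account: SGD 389492.89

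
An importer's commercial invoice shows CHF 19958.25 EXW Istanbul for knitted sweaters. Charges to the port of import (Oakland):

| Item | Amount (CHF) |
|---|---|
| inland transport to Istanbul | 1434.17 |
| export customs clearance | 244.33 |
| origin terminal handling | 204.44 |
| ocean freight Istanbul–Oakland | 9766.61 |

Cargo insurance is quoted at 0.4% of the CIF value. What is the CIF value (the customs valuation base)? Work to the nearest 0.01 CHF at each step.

CIF value: CHF 31734.74

Let C be the CIF value. C = EXW price + pre-shipment costs + freight + 0.4% × C
C − 0.4% × C = 19958.25 + 1434.17 + 244.33 + 204.44 + 9766.61
0.996 × C = 31607.80
C = 31607.80 / 0.996 = 31734.74
Insurance premium = 0.4% × 31734.74 = 126.94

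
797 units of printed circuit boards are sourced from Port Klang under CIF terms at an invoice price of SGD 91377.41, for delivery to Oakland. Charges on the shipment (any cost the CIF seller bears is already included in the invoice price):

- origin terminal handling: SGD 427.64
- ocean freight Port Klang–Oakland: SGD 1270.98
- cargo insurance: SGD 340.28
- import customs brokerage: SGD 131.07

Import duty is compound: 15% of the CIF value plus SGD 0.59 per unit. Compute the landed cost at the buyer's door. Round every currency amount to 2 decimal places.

CIF: the seller pays costs through ocean freight and marine insurance to the destination port.
Already in the invoice (seller's account under CIF): origin terminal, freight, insurance — exclude.
The CIF price already equals the CIF value: 91377.41
Ad valorem component: 91377.41 × 15% = 13706.61
Specific component: 797 × 0.59 = 470.23
Import duty = 13706.61 + 470.23 = 14176.84
Buyer bears: brokerage 131.07 + duty 14176.84 = 14307.91
Landed cost = invoice 91377.41 + 14307.91 = 105685.32

Total landed cost: SGD 105685.32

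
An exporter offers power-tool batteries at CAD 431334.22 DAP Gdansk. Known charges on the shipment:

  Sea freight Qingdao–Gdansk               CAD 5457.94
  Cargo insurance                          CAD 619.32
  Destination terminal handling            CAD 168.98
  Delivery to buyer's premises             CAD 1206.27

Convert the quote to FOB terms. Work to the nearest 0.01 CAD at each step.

FOB price: CAD 423881.71

From DAP to FOB, the seller no longer bears: freight, insurance, destination terminal, delivery.
FOB price = 431334.22 − 5457.94 − 619.32 − 168.98 − 1206.27 = 423881.71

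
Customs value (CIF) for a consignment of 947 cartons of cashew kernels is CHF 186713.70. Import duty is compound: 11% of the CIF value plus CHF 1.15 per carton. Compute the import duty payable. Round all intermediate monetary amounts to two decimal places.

Ad valorem component: 186713.70 × 11% = 20538.51
Specific component: 947 × 1.15 = 1089.05
Import duty = 20538.51 + 1089.05 = 21627.56

Import duty: CHF 21627.56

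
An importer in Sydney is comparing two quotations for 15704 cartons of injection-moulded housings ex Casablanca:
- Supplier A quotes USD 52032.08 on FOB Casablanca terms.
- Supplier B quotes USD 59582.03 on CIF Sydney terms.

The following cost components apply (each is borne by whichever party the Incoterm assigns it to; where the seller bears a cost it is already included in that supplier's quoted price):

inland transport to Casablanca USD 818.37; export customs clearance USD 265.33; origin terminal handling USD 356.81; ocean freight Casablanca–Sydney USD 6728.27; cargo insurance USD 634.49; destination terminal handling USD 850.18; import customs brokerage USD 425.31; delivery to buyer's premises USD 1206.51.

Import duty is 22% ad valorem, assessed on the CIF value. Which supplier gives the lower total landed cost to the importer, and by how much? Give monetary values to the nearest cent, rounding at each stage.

Supplier A is cheaper by USD 228.38

Supplier A (FOB):
CIF value = FOB price + freight + insurance = 52032.08 + 6728.27 + 634.49 = 59394.84
Import duty = 59394.84 × 22% = 13066.86
Buyer bears (A): 6728.27 + 634.49 + 850.18 + 425.31 + 1206.51 = 9844.76
Landed cost (A) = invoice 52032.08 + 9844.76 + duty 13066.86 = 74943.70
Supplier B (CIF):
The CIF price already equals the CIF value: 59582.03
Import duty = 59582.03 × 22% = 13108.05
Buyer bears (B): 850.18 + 425.31 + 1206.51 = 2482.00
Landed cost (B) = invoice 59582.03 + 2482.00 + duty 13108.05 = 75172.08
Difference = |74943.70 − 75172.08| = 228.38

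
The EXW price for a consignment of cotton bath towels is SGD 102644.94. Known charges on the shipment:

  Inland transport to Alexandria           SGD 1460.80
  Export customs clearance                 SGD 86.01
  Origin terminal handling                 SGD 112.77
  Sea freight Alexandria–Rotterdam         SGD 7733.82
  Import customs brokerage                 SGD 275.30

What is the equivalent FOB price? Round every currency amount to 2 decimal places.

FOB price: SGD 104304.52

Not relevant to the conversion: brokerage, freight — on the buyer under both terms; not part of either seller's price.
From EXW to FOB, the seller additionally bears: inland to port, export clearance, origin terminal.
FOB price = 102644.94 + 1460.80 + 86.01 + 112.77 = 104304.52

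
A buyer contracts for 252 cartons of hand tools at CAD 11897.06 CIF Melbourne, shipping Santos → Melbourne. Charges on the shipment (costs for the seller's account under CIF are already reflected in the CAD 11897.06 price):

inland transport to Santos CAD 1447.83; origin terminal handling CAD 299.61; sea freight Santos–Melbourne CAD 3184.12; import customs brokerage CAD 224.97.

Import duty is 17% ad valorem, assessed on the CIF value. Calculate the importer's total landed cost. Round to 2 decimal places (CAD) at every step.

CIF: the seller pays costs through ocean freight and marine insurance to the destination port.
Already in the invoice (seller's account under CIF): inland to port, origin terminal, freight — exclude.
The CIF price already equals the CIF value: 11897.06
Import duty = 11897.06 × 17% = 2022.50
Buyer bears: brokerage 224.97 + duty 2022.50 = 2247.47
Landed cost = invoice 11897.06 + 2247.47 = 14144.53

Total landed cost: CAD 14144.53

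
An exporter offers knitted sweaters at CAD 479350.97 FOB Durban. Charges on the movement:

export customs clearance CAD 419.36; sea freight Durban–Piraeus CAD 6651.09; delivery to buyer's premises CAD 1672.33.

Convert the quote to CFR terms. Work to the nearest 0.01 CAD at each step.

CFR price: CAD 486002.06

Not relevant to the conversion: export clearance — on the seller under both FOB and CFR; already in the FOB price and stays in the CFR price. delivery — on the buyer under both terms; not part of either seller's price.
From FOB to CFR, the seller additionally bears: freight.
CFR price = 479350.97 + 6651.09 = 486002.06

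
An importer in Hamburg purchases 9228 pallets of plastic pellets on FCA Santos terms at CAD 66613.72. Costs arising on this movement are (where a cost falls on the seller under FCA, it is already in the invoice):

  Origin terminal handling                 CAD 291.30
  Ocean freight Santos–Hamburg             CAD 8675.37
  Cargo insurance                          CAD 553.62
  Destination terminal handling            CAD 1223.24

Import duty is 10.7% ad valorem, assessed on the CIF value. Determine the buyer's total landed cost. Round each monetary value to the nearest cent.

Total landed cost: CAD 85503.59

FCA: the seller delivers export-cleared goods to the carrier; the buyer bears costs from that point.
CIF value = FCA price + origin terminal + freight + insurance = 66613.72 + 291.30 + 8675.37 + 553.62 = 76134.01
Import duty = 76134.01 × 10.7% = 8146.34
Buyer bears: origin terminal 291.30 + freight 8675.37 + insurance 553.62 + destination terminal 1223.24 + duty 8146.34 = 18889.87
Landed cost = invoice 66613.72 + 18889.87 = 85503.59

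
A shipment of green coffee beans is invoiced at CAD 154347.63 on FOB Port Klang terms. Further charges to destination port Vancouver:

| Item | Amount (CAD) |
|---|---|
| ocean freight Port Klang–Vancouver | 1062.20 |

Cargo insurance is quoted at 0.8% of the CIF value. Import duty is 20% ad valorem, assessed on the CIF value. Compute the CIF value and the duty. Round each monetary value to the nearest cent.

Let C be the CIF value. C = FOB price + freight + 0.8% × C
C − 0.8% × C = 154347.63 + 1062.20
0.992 × C = 155409.83
C = 155409.83 / 0.992 = 156663.14
Insurance premium = 0.8% × 156663.14 = 1253.31
Import duty = 156663.14 × 20% = 31332.63

CIF value: CAD 156663.14; import duty: CAD 31332.63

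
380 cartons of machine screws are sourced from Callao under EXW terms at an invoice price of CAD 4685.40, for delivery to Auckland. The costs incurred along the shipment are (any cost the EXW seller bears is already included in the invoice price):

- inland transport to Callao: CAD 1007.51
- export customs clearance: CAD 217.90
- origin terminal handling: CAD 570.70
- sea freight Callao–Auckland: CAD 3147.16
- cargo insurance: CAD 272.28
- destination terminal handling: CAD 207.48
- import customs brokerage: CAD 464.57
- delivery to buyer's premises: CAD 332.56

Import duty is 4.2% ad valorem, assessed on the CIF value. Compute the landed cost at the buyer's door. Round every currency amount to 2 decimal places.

EXW: the seller makes goods available at their premises; the buyer bears all onward costs.
CIF value = EXW price + inland to port + export clearance + origin terminal + freight + insurance = 4685.40 + 1007.51 + 217.90 + 570.70 + 3147.16 + 272.28 = 9900.95
Import duty = 9900.95 × 4.2% = 415.84
Buyer bears: inland to port 1007.51 + export clearance 217.90 + origin terminal 570.70 + freight 3147.16 + insurance 272.28 + destination terminal 207.48 + brokerage 464.57 + delivery 332.56 + duty 415.84 = 6636.00
Landed cost = invoice 4685.40 + 6636.00 = 11321.40

Total landed cost: CAD 11321.40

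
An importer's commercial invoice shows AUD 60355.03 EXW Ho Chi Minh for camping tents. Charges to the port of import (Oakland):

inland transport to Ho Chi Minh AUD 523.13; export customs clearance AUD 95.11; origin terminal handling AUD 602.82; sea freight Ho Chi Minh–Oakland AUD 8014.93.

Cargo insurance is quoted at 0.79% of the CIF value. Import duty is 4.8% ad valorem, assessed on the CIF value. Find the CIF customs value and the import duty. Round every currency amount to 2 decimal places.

Let C be the CIF value. C = EXW price + pre-shipment costs + freight + 0.79% × C
C − 0.79% × C = 60355.03 + 523.13 + 95.11 + 602.82 + 8014.93
0.9921 × C = 69591.02
C = 69591.02 / 0.9921 = 70145.17
Insurance premium = 0.79% × 70145.17 = 554.15
Import duty = 70145.17 × 4.8% = 3366.97

CIF value: AUD 70145.17; import duty: AUD 3366.97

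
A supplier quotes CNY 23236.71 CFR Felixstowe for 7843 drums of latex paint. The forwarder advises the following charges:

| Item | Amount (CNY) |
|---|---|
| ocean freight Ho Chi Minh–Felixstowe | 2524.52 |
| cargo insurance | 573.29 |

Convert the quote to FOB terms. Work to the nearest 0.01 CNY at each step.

Not relevant to the conversion: insurance — on the buyer under both terms; not part of either seller's price.
From CFR to FOB, the seller no longer bears: freight.
FOB price = 23236.71 − 2524.52 = 20712.19

FOB price: CNY 20712.19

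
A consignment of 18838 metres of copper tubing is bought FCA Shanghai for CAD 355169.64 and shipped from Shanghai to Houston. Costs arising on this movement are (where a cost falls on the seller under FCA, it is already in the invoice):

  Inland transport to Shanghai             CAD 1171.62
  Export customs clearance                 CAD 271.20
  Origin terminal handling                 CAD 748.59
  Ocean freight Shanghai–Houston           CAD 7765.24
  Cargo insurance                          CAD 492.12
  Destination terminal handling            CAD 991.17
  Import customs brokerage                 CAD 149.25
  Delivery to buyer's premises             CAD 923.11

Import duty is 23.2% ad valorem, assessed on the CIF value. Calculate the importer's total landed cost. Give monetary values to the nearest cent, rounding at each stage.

Total landed cost: CAD 450727.86

FCA: the seller delivers export-cleared goods to the carrier; the buyer bears costs from that point.
Already in the invoice (seller's account under FCA): inland to port, export clearance — exclude.
CIF value = FCA price + origin terminal + freight + insurance = 355169.64 + 748.59 + 7765.24 + 492.12 = 364175.59
Import duty = 364175.59 × 23.2% = 84488.74
Buyer bears: origin terminal 748.59 + freight 7765.24 + insurance 492.12 + destination terminal 991.17 + brokerage 149.25 + delivery 923.11 + duty 84488.74 = 95558.22
Landed cost = invoice 355169.64 + 95558.22 = 450727.86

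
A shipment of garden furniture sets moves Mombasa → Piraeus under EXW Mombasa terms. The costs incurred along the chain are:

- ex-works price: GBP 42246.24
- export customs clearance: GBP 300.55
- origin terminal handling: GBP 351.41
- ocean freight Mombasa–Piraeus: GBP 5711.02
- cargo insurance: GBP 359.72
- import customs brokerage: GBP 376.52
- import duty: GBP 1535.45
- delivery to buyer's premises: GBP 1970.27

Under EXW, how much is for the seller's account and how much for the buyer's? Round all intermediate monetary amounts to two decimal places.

Seller: GBP 42246.24; buyer: GBP 10604.94

EXW: the seller makes goods available at their premises; the buyer bears all onward costs.
Seller's account: goods 42246.24 = 42246.24
Buyer's account: export clearance 300.55 + origin terminal 351.41 + freight 5711.02 + insurance 359.72 + brokerage 376.52 + duty 1535.45 + delivery 1970.27 = 10604.94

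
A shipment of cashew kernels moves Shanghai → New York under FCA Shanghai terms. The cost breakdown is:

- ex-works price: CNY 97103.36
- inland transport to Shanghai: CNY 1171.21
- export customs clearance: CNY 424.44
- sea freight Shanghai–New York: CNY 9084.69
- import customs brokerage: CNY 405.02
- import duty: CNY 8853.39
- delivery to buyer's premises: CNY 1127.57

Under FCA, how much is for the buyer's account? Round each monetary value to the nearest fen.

FCA: the seller delivers export-cleared goods to the carrier; the buyer bears costs from that point.
Seller's account: goods 97103.36 + inland to port 1171.21 + export clearance 424.44 = 98699.01
Buyer's account: freight 9084.69 + brokerage 405.02 + duty 8853.39 + delivery 1127.57 = 19470.67

Buyer's account: CNY 19470.67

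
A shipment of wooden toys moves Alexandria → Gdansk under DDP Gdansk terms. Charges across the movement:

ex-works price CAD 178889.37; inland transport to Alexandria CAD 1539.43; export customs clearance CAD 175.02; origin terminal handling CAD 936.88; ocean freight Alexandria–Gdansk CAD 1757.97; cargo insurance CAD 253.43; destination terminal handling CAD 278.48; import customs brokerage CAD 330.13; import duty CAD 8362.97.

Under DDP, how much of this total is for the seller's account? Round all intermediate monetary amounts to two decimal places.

Seller's account: CAD 192523.68

DDP: the seller bears all costs including import duty.
Seller's account: goods 178889.37 + inland to port 1539.43 + export clearance 175.02 + origin terminal 936.88 + freight 1757.97 + insurance 253.43 + destination terminal 278.48 + brokerage 330.13 + duty 8362.97 = 192523.68
Buyer's account: 0.00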